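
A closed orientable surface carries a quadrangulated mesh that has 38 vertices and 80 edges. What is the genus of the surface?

2

Every face is a square and each edge borders two faces, so 4F = 2·80, giving F = 40.
χ = V − E + F = 38 − 80 + 40 = -2.
For a closed orientable surface χ = 2 − 2g, so g = (2 − (-2))/2 = 2.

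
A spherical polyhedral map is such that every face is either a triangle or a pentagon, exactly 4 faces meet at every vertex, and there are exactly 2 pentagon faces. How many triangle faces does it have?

Let x be the number of triangles; then F = 2 + x.
Edge–face incidences: 2E = 5·2 + 3·x = 10 + 3x.
Every vertex has degree 4, so 4V = 2E.
Euler: V − E + F = 2 ⇒ (2E)/4 − E + (2 + x) = 2.
Multiply by 8: 2·(2E) − 4·(2E) + 8·(2 + x) = 16, i.e. 16 + 8x − 2·(10 + 3x) = 16.
Collecting terms: 2x − 4 = 16, so 2x = 20, so x = 10.
Then 2E = 10 + 3·10 = 40, so E = 20, V = 2E/4 = 10, F = 2 + 10 = 12.

10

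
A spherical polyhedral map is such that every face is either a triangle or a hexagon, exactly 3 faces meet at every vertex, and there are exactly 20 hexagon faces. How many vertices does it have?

Let x be the number of triangles; then F = 20 + x.
Edge–face incidences: 2E = 6·20 + 3·x = 120 + 3x.
Every vertex has degree 3, so 3V = 2E.
Euler: V − E + F = 2 ⇒ (2E)/3 − E + (20 + x) = 2.
Multiply by 6: 2·(2E) − 3·(2E) + 6·(20 + x) = 12, i.e. 120 + 6x − (120 + 3x) = 12.
Collecting terms: 3x = 12, so x = 4.
Then 2E = 120 + 3·4 = 132, so E = 66, V = 2E/3 = 44, F = 20 + 4 = 24.

44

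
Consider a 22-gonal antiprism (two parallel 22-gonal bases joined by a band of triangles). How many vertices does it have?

An antiprism on an n-gon has two n-gon caps and 2n triangles: V = 2·22 = 44, E = 4·22 = 88, F = 2·22 + 2 = 46.

44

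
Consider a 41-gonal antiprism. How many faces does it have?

An antiprism on an n-gon has two n-gon caps and 2n triangles: V = 2·41 = 82, E = 4·41 = 164, F = 2·41 + 2 = 84.
Check: V − E + F = 82 − 164 + 84 = 2.

84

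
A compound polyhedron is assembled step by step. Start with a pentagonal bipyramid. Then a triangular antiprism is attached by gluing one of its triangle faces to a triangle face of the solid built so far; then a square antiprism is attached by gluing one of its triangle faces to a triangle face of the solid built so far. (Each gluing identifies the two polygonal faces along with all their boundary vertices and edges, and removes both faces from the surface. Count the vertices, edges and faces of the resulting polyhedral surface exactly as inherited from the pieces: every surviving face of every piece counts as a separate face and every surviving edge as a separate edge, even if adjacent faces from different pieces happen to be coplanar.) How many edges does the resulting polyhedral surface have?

A pentagonal bipyramid: V=7, E=15, F=10.
Attach a triangular antiprism (V=6, E=12, F=8) along a 3-gon: merge 3 vertices and 3 edges, delete both glued faces → V=10, E=24, F=16.
Attach a square antiprism (V=8, E=16, F=10) along a 3-gon: merge 3 vertices and 3 edges, delete both glued faces → V=15, E=37, F=24.
Check: V − E + F = 15 − 37 + 24 = 2.

37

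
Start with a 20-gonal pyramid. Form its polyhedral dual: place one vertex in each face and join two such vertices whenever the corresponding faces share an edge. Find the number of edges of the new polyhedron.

40

The base solid has V = 21, E = 40, F = 21.
The dual swaps V and F and preserves E: V′ = F = 21, E′ = E = 40, F′ = V = 21.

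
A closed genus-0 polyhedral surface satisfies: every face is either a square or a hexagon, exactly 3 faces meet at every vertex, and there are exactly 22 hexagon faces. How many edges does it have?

Let x be the number of squares; then F = 22 + x.
Edge–face incidences: 2E = 6·22 + 4·x = 132 + 4x.
Every vertex has degree 3, so 3V = 2E.
Euler: V − E + F = 2 ⇒ (2E)/3 − E + (22 + x) = 2.
Multiply by 6: 2·(2E) − 3·(2E) + 6·(22 + x) = 12, i.e. 132 + 6x − (132 + 4x) = 12.
Collecting terms: 2x = 12, so x = 6.
Then 2E = 132 + 4·6 = 156, so E = 78, V = 2E/3 = 52, F = 22 + 6 = 28.

78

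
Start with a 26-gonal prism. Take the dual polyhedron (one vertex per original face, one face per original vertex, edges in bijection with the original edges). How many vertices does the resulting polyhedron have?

The base solid has V = 52, E = 78, F = 28.
The dual swaps V and F and preserves E: V′ = F = 28, E′ = E = 78, F′ = V = 52.

28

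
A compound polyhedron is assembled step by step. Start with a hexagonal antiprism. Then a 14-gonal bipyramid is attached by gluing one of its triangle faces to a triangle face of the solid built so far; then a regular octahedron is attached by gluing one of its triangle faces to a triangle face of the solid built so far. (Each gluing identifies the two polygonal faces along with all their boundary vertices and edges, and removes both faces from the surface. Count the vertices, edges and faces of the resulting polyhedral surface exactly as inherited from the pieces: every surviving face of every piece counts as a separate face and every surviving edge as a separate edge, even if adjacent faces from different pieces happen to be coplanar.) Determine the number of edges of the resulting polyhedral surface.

A hexagonal antiprism: V=12, E=24, F=14.
Attach a 14-gonal bipyramid (V=16, E=42, F=28) along a 3-gon: merge 3 vertices and 3 edges, delete both glued faces → V=25, E=63, F=40.
Attach a regular octahedron (V=6, E=12, F=8) along a 3-gon: merge 3 vertices and 3 edges, delete both glued faces → V=28, E=72, F=46.
Check: V − E + F = 28 − 72 + 46 = 2.

72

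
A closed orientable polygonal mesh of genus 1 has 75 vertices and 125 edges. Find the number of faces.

50

For a closed orientable surface of genus 1, χ = 2 − 2·1 = 0.
F = 0 − V + E = 0 − 75 + 125 = 50.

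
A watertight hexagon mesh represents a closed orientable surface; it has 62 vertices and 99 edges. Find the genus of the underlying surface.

3

Every face is a hexagon and each edge borders two faces, so 6F = 2·99, giving F = 33.
χ = V − E + F = 62 − 99 + 33 = -4.
For a closed orientable surface χ = 2 − 2g, so g = (2 − (-4))/2 = 3.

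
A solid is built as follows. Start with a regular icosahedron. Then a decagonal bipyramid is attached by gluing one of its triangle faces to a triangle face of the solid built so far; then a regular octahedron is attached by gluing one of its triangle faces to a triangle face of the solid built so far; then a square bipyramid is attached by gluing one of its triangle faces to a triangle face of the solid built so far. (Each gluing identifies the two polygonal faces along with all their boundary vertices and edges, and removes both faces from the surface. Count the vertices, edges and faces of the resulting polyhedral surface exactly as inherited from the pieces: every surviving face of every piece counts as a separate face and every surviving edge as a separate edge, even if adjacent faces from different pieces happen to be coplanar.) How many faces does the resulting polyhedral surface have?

50

A regular icosahedron: V=12, E=30, F=20.
Attach a decagonal bipyramid (V=12, E=30, F=20) along a 3-gon: merge 3 vertices and 3 edges, delete both glued faces → V=21, E=57, F=38.
Attach a regular octahedron (V=6, E=12, F=8) along a 3-gon: merge 3 vertices and 3 edges, delete both glued faces → V=24, E=66, F=44.
Attach a square bipyramid (V=6, E=12, F=8) along a 3-gon: merge 3 vertices and 3 edges, delete both glued faces → V=27, E=75, F=50.
Check: V − E + F = 27 − 75 + 50 = 2.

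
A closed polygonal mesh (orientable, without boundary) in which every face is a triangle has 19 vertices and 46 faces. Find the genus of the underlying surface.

Every face is a triangle, so 2E = 3·46 = 138, giving E = 69.
χ = V − E + F = 19 − 69 + 46 = -4.
For a closed orientable surface χ = 2 − 2g, so g = (2 − (-4))/2 = 3.

3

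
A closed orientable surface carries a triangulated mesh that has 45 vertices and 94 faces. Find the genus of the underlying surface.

Every face is a triangle, so 2E = 3·94 = 282, giving E = 141.
χ = V − E + F = 45 − 141 + 94 = -2.
For a closed orientable surface χ = 2 − 2g, so g = (2 − (-2))/2 = 2.

2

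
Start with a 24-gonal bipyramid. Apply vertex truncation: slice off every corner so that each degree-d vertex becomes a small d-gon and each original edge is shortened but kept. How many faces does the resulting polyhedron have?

The base solid has V = 26, E = 72, F = 48.
Truncation replaces each original edge-end by a new vertex, so V′ = 2E = 144.
Each original edge survives, and each old vertex of degree d contributes d new edges; summing degrees gives Σd = 2E, so E′ = E + 2E = 3E = 216.
Each original face survives and each original vertex becomes one new face: F′ = F + V = 74.

74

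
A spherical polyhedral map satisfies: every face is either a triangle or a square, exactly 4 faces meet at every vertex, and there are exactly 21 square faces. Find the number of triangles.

8

Let x be the number of triangles; then F = 21 + x.
Edge–face incidences: 2E = 4·21 + 3·x = 84 + 3x.
Every vertex has degree 4, so 4V = 2E.
Euler: V − E + F = 2 ⇒ (2E)/4 − E + (21 + x) = 2.
Multiply by 8: 2·(2E) − 4·(2E) + 8·(21 + x) = 16, i.e. 168 + 8x − 2·(84 + 3x) = 16.
Collecting terms: 2x = 16, so x = 8.
Then 2E = 84 + 3·8 = 108, so E = 54, V = 2E/4 = 27, F = 21 + 8 = 29.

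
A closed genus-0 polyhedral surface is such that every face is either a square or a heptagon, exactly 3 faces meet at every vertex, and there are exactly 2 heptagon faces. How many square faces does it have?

7

Let x be the number of squares; then F = 2 + x.
Edge–face incidences: 2E = 7·2 + 4·x = 14 + 4x.
Every vertex has degree 3, so 3V = 2E.
Euler: V − E + F = 2 ⇒ (2E)/3 − E + (2 + x) = 2.
Multiply by 6: 2·(2E) − 3·(2E) + 6·(2 + x) = 12, i.e. 12 + 6x − (14 + 4x) = 12.
Collecting terms: 2x − 2 = 12, so 2x = 14, so x = 7.
Then 2E = 14 + 4·7 = 42, so E = 21, V = 2E/3 = 14, F = 2 + 7 = 9.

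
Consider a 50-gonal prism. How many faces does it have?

52

A prism on an n-gon has two n-gon bases and n rectangular sides: V = 2·50 = 100, E = 3·50 = 150, F = 50 + 2 = 52.
Check: V − E + F = 100 − 150 + 52 = 2.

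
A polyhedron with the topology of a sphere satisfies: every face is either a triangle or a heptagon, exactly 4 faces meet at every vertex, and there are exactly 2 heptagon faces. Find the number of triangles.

Let x be the number of triangles; then F = 2 + x.
Edge–face incidences: 2E = 7·2 + 3·x = 14 + 3x.
Every vertex has degree 4, so 4V = 2E.
Euler: V − E + F = 2 ⇒ (2E)/4 − E + (2 + x) = 2.
Multiply by 8: 2·(2E) − 4·(2E) + 8·(2 + x) = 16, i.e. 16 + 8x − 2·(14 + 3x) = 16.
Collecting terms: 2x − 12 = 16, so 2x = 28, so x = 14.
Then 2E = 14 + 3·14 = 56, so E = 28, V = 2E/4 = 14, F = 2 + 14 = 16.

14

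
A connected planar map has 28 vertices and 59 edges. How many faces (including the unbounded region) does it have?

Euler's formula for a connected plane graph: V − E + F = 2, so F = 2 − 28 + 59 = 33.

33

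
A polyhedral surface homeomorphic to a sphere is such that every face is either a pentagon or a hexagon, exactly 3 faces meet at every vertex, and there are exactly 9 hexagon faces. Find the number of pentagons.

Let x be the number of pentagons; then F = 9 + x.
Edge–face incidences: 2E = 6·9 + 5·x = 54 + 5x.
Every vertex has degree 3, so 3V = 2E.
Euler: V − E + F = 2 ⇒ (2E)/3 − E + (9 + x) = 2.
Multiply by 6: 2·(2E) − 3·(2E) + 6·(9 + x) = 12, i.e. 54 + 6x − (54 + 5x) = 12.
Collecting terms: x = 12.
Then 2E = 54 + 5·12 = 114, so E = 57, V = 2E/3 = 38, F = 9 + 12 = 21.

12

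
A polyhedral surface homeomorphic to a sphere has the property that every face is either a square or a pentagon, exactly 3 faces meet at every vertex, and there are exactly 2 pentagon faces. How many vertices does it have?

10

Let x be the number of squares; then F = 2 + x.
Edge–face incidences: 2E = 5·2 + 4·x = 10 + 4x.
Every vertex has degree 3, so 3V = 2E.
Euler: V − E + F = 2 ⇒ (2E)/3 − E + (2 + x) = 2.
Multiply by 6: 2·(2E) − 3·(2E) + 6·(2 + x) = 12, i.e. 12 + 6x − (10 + 4x) = 12.
Collecting terms: 2x + 2 = 12, so 2x = 10, so x = 5.
Then 2E = 10 + 4·5 = 30, so E = 15, V = 2E/3 = 10, F = 2 + 5 = 7.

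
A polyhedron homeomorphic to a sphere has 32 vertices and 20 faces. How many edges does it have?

Here V − E + F = 2.
E = V + F − (2) = 32 + 20 − (2) = 50.

50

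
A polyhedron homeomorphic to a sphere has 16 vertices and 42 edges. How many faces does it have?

Here V − E + F = 2.
F = 2 − V + E = 2 − 16 + 42 = 28.

28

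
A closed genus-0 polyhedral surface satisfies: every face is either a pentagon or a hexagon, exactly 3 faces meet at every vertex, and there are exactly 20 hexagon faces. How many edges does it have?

Let x be the number of pentagons; then F = 20 + x.
Edge–face incidences: 2E = 6·20 + 5·x = 120 + 5x.
Every vertex has degree 3, so 3V = 2E.
Euler: V − E + F = 2 ⇒ (2E)/3 − E + (20 + x) = 2.
Multiply by 6: 2·(2E) − 3·(2E) + 6·(20 + x) = 12, i.e. 120 + 6x − (120 + 5x) = 12.
Collecting terms: x = 12.
Then 2E = 120 + 5·12 = 180, so E = 90, V = 2E/3 = 60, F = 20 + 12 = 32.

90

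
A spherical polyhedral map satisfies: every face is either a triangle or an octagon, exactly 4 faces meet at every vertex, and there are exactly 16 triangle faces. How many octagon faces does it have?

2

Let x be the number of octagons; then F = 16 + x.
Edge–face incidences: 2E = 3·16 + 8·x = 48 + 8x.
Every vertex has degree 4, so 4V = 2E.
Euler: V − E + F = 2 ⇒ (2E)/4 − E + (16 + x) = 2.
Multiply by 8: 2·(2E) − 4·(2E) + 8·(16 + x) = 16, i.e. 128 + 8x − 2·(48 + 8x) = 16.
Collecting terms: −8x + 32 = 16, so −8x = −16, so x = 2.
Then 2E = 48 + 8·2 = 64, so E = 32, V = 2E/4 = 16, F = 16 + 2 = 18.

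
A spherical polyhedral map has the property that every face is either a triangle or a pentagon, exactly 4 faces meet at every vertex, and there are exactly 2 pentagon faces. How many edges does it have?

20

Let x be the number of triangles; then F = 2 + x.
Edge–face incidences: 2E = 5·2 + 3·x = 10 + 3x.
Every vertex has degree 4, so 4V = 2E.
Euler: V − E + F = 2 ⇒ (2E)/4 − E + (2 + x) = 2.
Multiply by 8: 2·(2E) − 4·(2E) + 8·(2 + x) = 16, i.e. 16 + 8x − 2·(10 + 3x) = 16.
Collecting terms: 2x − 4 = 16, so 2x = 20, so x = 10.
Then 2E = 10 + 3·10 = 40, so E = 20, V = 2E/4 = 10, F = 2 + 10 = 12.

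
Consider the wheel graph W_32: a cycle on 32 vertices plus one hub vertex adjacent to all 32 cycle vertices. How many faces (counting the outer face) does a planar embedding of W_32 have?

33

W_32 has V = 32 + 1 = 33 vertices and E = 2·32 = 64 edges.
By Euler's formula F = 2 − V + E = 2 − 33 + 64 = 33.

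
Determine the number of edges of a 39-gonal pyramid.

A pyramid on an n-gon base has one n-gon and n triangles: V = 39 + 1 = 40, E = 2·39 = 78, F = 39 + 1 = 40.

78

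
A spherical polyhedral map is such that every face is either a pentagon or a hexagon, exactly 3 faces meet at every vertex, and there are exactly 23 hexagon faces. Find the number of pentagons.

Let x be the number of pentagons; then F = 23 + x.
Edge–face incidences: 2E = 6·23 + 5·x = 138 + 5x.
Every vertex has degree 3, so 3V = 2E.
Euler: V − E + F = 2 ⇒ (2E)/3 − E + (23 + x) = 2.
Multiply by 6: 2·(2E) − 3·(2E) + 6·(23 + x) = 12, i.e. 138 + 6x − (138 + 5x) = 12.
Collecting terms: x = 12.
Then 2E = 138 + 5·12 = 198, so E = 99, V = 2E/3 = 66, F = 23 + 12 = 35.

12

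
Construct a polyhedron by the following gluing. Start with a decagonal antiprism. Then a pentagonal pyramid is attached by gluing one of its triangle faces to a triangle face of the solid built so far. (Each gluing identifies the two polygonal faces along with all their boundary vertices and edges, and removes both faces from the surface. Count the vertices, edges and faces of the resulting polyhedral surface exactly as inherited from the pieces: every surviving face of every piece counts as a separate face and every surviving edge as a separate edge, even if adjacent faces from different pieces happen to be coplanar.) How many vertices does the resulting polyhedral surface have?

A decagonal antiprism: V=20, E=40, F=22.
Attach a pentagonal pyramid (V=6, E=10, F=6) along a 3-gon: merge 3 vertices and 3 edges, delete both glued faces → V=23, E=47, F=26.
Check: V − E + F = 23 − 47 + 26 = 2.

23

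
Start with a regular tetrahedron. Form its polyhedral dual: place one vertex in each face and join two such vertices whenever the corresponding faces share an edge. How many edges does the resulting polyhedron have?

6

The base solid has V = 4, E = 6, F = 4.
The dual swaps V and F and preserves E: V′ = F = 4, E′ = E = 6, F′ = V = 4.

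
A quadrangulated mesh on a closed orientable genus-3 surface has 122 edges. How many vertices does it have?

χ = 2 − 2·3 = -4, and every face is a square so 4F = 2E.
F = 2E/4 = 61. Then V = -4 + E − F = -4 + 122 − 61 = 57.

57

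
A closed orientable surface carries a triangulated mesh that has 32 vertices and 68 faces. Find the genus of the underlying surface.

Every face is a triangle, so 2E = 3·68 = 204, giving E = 102.
χ = V − E + F = 32 − 102 + 68 = -2.
For a closed orientable surface χ = 2 − 2g, so g = (2 − (-2))/2 = 2.

2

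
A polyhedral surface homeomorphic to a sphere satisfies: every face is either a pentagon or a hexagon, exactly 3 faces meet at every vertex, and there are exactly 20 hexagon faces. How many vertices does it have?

Let x be the number of pentagons; then F = 20 + x.
Edge–face incidences: 2E = 6·20 + 5·x = 120 + 5x.
Every vertex has degree 3, so 3V = 2E.
Euler: V − E + F = 2 ⇒ (2E)/3 − E + (20 + x) = 2.
Multiply by 6: 2·(2E) − 3·(2E) + 6·(20 + x) = 12, i.e. 120 + 6x − (120 + 5x) = 12.
Collecting terms: x = 12.
Then 2E = 120 + 5·12 = 180, so E = 90, V = 2E/3 = 60, F = 20 + 12 = 32.

60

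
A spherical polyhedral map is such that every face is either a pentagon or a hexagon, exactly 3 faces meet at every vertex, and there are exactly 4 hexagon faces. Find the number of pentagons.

Let x be the number of pentagons; then F = 4 + x.
Edge–face incidences: 2E = 6·4 + 5·x = 24 + 5x.
Every vertex has degree 3, so 3V = 2E.
Euler: V − E + F = 2 ⇒ (2E)/3 − E + (4 + x) = 2.
Multiply by 6: 2·(2E) − 3·(2E) + 6·(4 + x) = 12, i.e. 24 + 6x − (24 + 5x) = 12.
Collecting terms: x = 12.
Then 2E = 24 + 5·12 = 84, so E = 42, V = 2E/3 = 28, F = 4 + 12 = 16.

12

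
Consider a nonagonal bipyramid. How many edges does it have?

27

A bipyramid over an n-gon has 2n triangular faces and n + 2 vertices: V = 9 + 2 = 11, E = 3·9 = 27, F = 2·9 = 18.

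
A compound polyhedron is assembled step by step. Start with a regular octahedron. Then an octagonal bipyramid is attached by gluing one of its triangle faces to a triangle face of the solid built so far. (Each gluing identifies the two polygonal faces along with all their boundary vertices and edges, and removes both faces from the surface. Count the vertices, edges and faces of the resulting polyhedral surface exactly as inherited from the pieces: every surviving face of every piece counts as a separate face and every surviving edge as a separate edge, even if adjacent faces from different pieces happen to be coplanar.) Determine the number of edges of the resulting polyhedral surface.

33

A regular octahedron: V=6, E=12, F=8.
Attach an octagonal bipyramid (V=10, E=24, F=16) along a 3-gon: merge 3 vertices and 3 edges, delete both glued faces → V=13, E=33, F=22.
Check: V − E + F = 13 − 33 + 22 = 2.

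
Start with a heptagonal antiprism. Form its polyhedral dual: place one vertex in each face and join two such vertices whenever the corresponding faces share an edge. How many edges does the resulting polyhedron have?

28

The base solid has V = 14, E = 28, F = 16.
The dual swaps V and F and preserves E: V′ = F = 16, E′ = E = 28, F′ = V = 14.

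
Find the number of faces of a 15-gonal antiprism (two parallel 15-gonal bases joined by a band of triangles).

An antiprism on an n-gon has two n-gon caps and 2n triangles: V = 2·15 = 30, E = 4·15 = 60, F = 2·15 + 2 = 32.

32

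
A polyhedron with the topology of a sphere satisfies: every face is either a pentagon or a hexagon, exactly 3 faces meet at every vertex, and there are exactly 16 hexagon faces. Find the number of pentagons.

12

Let x be the number of pentagons; then F = 16 + x.
Edge–face incidences: 2E = 6·16 + 5·x = 96 + 5x.
Every vertex has degree 3, so 3V = 2E.
Euler: V − E + F = 2 ⇒ (2E)/3 − E + (16 + x) = 2.
Multiply by 6: 2·(2E) − 3·(2E) + 6·(16 + x) = 12, i.e. 96 + 6x − (96 + 5x) = 12.
Collecting terms: x = 12.
Then 2E = 96 + 5·12 = 156, so E = 78, V = 2E/3 = 52, F = 16 + 12 = 28.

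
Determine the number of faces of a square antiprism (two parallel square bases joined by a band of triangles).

An antiprism on an n-gon has two n-gon caps and 2n triangles: V = 2·4 = 8, E = 4·4 = 16, F = 2·4 + 2 = 10.

10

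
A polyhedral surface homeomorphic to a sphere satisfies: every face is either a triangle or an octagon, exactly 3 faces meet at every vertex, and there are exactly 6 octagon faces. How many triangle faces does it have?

8

Let x be the number of triangles; then F = 6 + x.
Edge–face incidences: 2E = 8·6 + 3·x = 48 + 3x.
Every vertex has degree 3, so 3V = 2E.
Euler: V − E + F = 2 ⇒ (2E)/3 − E + (6 + x) = 2.
Multiply by 6: 2·(2E) − 3·(2E) + 6·(6 + x) = 12, i.e. 36 + 6x − (48 + 3x) = 12.
Collecting terms: 3x − 12 = 12, so 3x = 24, so x = 8.
Then 2E = 48 + 3·8 = 72, so E = 36, V = 2E/3 = 24, F = 6 + 8 = 14.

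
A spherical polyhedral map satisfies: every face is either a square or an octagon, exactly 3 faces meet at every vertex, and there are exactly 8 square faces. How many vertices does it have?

16

Let x be the number of octagons; then F = 8 + x.
Edge–face incidences: 2E = 4·8 + 8·x = 32 + 8x.
Every vertex has degree 3, so 3V = 2E.
Euler: V − E + F = 2 ⇒ (2E)/3 − E + (8 + x) = 2.
Multiply by 6: 2·(2E) − 3·(2E) + 6·(8 + x) = 12, i.e. 48 + 6x − (32 + 8x) = 12.
Collecting terms: −2x + 16 = 12, so −2x = −4, so x = 2.
Then 2E = 32 + 8·2 = 48, so E = 24, V = 2E/3 = 16, F = 8 + 2 = 10.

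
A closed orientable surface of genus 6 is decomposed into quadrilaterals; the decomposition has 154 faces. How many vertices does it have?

144

χ = 2 − 2·6 = -10, and every face is a square so 4F = 2E.
E = 4·154/2 = 308. Then V = -10 + E − F = -10 + 308 − 154 = 144.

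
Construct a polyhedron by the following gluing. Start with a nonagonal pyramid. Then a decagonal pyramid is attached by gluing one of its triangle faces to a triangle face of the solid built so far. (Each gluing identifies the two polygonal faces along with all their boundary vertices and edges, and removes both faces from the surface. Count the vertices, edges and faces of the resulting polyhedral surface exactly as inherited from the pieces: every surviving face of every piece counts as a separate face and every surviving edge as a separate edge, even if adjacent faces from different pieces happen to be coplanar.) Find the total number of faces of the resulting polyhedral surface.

19

A nonagonal pyramid: V=10, E=18, F=10.
Attach a decagonal pyramid (V=11, E=20, F=11) along a 3-gon: merge 3 vertices and 3 edges, delete both glued faces → V=18, E=35, F=19.
Check: V − E + F = 18 − 35 + 19 = 2.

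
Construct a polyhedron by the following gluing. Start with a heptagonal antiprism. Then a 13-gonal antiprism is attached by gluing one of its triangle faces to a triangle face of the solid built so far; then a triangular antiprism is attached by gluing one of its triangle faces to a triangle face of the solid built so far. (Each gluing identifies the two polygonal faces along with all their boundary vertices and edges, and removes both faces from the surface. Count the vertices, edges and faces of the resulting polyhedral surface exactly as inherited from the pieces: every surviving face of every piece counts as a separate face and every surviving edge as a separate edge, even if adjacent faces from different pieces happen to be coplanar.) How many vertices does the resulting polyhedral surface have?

40

A heptagonal antiprism: V=14, E=28, F=16.
Attach a 13-gonal antiprism (V=26, E=52, F=28) along a 3-gon: merge 3 vertices and 3 edges, delete both glued faces → V=37, E=77, F=42.
Attach a triangular antiprism (V=6, E=12, F=8) along a 3-gon: merge 3 vertices and 3 edges, delete both glued faces → V=40, E=86, F=48.
Check: V − E + F = 40 − 86 + 48 = 2.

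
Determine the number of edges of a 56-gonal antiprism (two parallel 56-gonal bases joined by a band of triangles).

An antiprism on an n-gon has two n-gon caps and 2n triangles: V = 2·56 = 112, E = 4·56 = 224, F = 2·56 + 2 = 114.

224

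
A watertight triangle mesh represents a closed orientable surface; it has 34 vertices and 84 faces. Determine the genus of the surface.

5

Every face is a triangle, so 2E = 3·84 = 252, giving E = 126.
χ = V − E + F = 34 − 126 + 84 = -8.
For a closed orientable surface χ = 2 − 2g, so g = (2 − (-8))/2 = 5.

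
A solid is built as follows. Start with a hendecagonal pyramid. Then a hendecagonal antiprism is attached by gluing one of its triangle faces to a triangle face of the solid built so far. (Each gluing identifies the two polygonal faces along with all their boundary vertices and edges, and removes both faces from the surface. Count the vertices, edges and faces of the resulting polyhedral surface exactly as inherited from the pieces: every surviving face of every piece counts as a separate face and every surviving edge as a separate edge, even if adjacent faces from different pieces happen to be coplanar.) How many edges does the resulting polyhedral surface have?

63

A hendecagonal pyramid: V=12, E=22, F=12.
Attach a hendecagonal antiprism (V=22, E=44, F=24) along a 3-gon: merge 3 vertices and 3 edges, delete both glued faces → V=31, E=63, F=34.
Check: V − E + F = 31 − 63 + 34 = 2.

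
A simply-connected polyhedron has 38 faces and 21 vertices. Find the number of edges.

57

Here V − E + F = 2.
E = V + F − (2) = 21 + 38 − (2) = 57.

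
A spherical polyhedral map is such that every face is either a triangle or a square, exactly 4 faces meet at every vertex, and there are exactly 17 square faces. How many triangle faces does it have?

Let x be the number of triangles; then F = 17 + x.
Edge–face incidences: 2E = 4·17 + 3·x = 68 + 3x.
Every vertex has degree 4, so 4V = 2E.
Euler: V − E + F = 2 ⇒ (2E)/4 − E + (17 + x) = 2.
Multiply by 8: 2·(2E) − 4·(2E) + 8·(17 + x) = 16, i.e. 136 + 8x − 2·(68 + 3x) = 16.
Collecting terms: 2x = 16, so x = 8.
Then 2E = 68 + 3·8 = 92, so E = 46, V = 2E/4 = 23, F = 17 + 8 = 25.

8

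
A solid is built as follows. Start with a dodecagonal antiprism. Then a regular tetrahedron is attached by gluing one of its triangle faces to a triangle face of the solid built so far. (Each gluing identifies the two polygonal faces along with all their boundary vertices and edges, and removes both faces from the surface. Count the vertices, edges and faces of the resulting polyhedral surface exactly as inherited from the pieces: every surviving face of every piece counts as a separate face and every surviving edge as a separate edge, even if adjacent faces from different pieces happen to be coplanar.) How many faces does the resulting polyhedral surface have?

28

A dodecagonal antiprism: V=24, E=48, F=26.
Attach a regular tetrahedron (V=4, E=6, F=4) along a 3-gon: merge 3 vertices and 3 edges, delete both glued faces → V=25, E=51, F=28.
Check: V − E + F = 25 − 51 + 28 = 2.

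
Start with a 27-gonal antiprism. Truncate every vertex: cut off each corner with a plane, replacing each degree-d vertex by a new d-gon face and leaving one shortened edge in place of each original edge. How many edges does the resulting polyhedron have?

The base solid has V = 54, E = 108, F = 56.
Truncation replaces each original edge-end by a new vertex, so V′ = 2E = 216.
Each original edge survives, and each old vertex of degree d contributes d new edges; summing degrees gives Σd = 2E, so E′ = E + 2E = 3E = 324.
Each original face survives and each original vertex becomes one new face: F′ = F + V = 110.

324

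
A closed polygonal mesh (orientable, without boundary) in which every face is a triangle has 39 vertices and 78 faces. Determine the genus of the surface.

Every face is a triangle, so 2E = 3·78 = 234, giving E = 117.
χ = V − E + F = 39 − 117 + 78 = 0.
For a closed orientable surface χ = 2 − 2g, so g = (2 − (0))/2 = 1.

1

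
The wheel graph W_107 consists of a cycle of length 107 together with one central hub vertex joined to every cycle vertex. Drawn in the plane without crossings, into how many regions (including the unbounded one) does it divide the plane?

108

W_107 has V = 107 + 1 = 108 vertices and E = 2·107 = 214 edges.
By Euler's formula F = 2 − V + E = 2 − 108 + 214 = 108.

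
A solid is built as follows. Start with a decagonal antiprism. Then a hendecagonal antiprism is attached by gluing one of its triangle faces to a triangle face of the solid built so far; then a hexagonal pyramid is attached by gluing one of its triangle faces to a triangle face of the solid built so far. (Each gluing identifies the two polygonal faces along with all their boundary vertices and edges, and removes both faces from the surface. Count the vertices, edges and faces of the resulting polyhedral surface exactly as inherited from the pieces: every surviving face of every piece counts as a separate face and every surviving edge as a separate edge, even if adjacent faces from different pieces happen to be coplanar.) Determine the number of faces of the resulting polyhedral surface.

A decagonal antiprism: V=20, E=40, F=22.
Attach a hendecagonal antiprism (V=22, E=44, F=24) along a 3-gon: merge 3 vertices and 3 edges, delete both glued faces → V=39, E=81, F=44.
Attach a hexagonal pyramid (V=7, E=12, F=7) along a 3-gon: merge 3 vertices and 3 edges, delete both glued faces → V=43, E=90, F=49.
Check: V − E + F = 43 − 90 + 49 = 2.

49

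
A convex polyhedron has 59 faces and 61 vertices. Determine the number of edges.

Here V − E + F = 2.
E = V + F − (2) = 61 + 59 − (2) = 118.

118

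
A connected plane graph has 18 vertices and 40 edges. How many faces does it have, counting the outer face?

Euler's formula for a connected plane graph: V − E + F = 2, so F = 2 − 18 + 40 = 24.

24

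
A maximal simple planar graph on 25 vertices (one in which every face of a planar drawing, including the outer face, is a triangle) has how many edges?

In a plane triangulation 3F = 2E and V − E + F = 2, so E = 3V − 6 = 3·25 − 6 = 69.

69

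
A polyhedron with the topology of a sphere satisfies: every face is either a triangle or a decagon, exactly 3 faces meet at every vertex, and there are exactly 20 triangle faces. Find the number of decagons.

Let x be the number of decagons; then F = 20 + x.
Edge–face incidences: 2E = 3·20 + 10·x = 60 + 10x.
Every vertex has degree 3, so 3V = 2E.
Euler: V − E + F = 2 ⇒ (2E)/3 − E + (20 + x) = 2.
Multiply by 6: 2·(2E) − 3·(2E) + 6·(20 + x) = 12, i.e. 120 + 6x − (60 + 10x) = 12.
Collecting terms: −4x + 60 = 12, so −4x = −48, so x = 12.
Then 2E = 60 + 10·12 = 180, so E = 90, V = 2E/3 = 60, F = 20 + 12 = 32.

12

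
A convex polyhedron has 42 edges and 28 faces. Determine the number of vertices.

Here V − E + F = 2.
V = 2 + E − F = 2 + 42 − 28 = 16.

16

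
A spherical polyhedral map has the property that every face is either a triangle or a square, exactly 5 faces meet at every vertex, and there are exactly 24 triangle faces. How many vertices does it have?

16

Let x be the number of squares; then F = 24 + x.
Edge–face incidences: 2E = 3·24 + 4·x = 72 + 4x.
Every vertex has degree 5, so 5V = 2E.
Euler: V − E + F = 2 ⇒ (2E)/5 − E + (24 + x) = 2.
Multiply by 10: 2·(2E) − 5·(2E) + 10·(24 + x) = 20, i.e. 240 + 10x − 3·(72 + 4x) = 20.
Collecting terms: −2x + 24 = 20, so −2x = −4, so x = 2.
Then 2E = 72 + 4·2 = 80, so E = 40, V = 2E/5 = 16, F = 24 + 2 = 26.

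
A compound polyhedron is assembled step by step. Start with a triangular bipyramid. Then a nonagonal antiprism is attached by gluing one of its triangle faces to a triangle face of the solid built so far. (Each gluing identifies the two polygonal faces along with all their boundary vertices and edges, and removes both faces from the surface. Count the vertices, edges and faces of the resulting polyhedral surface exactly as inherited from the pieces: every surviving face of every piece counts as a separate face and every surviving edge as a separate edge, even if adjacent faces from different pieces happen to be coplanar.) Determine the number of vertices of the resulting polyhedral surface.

20

A triangular bipyramid: V=5, E=9, F=6.
Attach a nonagonal antiprism (V=18, E=36, F=20) along a 3-gon: merge 3 vertices and 3 edges, delete both glued faces → V=20, E=42, F=24.
Check: V − E + F = 20 − 42 + 24 = 2.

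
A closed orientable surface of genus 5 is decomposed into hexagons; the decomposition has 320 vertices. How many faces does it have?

164

χ = 2 − 2·5 = -8, and every face is a hexagon so 6F = 2E.
V − E + F = -8 with E = 6F/2 gives 320 − (6/2 − 1)·F = -8, so F = 164 and E = 492.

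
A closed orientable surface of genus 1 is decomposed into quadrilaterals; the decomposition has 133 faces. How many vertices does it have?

χ = 2 − 2·1 = 0, and every face is a square so 4F = 2E.
E = 4·133/2 = 266. Then V = 0 + E − F = 0 + 266 − 133 = 133.

133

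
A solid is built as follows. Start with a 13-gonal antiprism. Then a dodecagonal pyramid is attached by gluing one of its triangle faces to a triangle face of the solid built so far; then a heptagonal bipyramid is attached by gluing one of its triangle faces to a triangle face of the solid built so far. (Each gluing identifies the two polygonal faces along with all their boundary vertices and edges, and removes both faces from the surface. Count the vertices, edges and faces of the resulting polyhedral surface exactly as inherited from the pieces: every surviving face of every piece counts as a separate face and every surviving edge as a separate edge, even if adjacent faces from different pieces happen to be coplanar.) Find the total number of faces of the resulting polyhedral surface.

A 13-gonal antiprism: V=26, E=52, F=28.
Attach a dodecagonal pyramid (V=13, E=24, F=13) along a 3-gon: merge 3 vertices and 3 edges, delete both glued faces → V=36, E=73, F=39.
Attach a heptagonal bipyramid (V=9, E=21, F=14) along a 3-gon: merge 3 vertices and 3 edges, delete both glued faces → V=42, E=91, F=51.
Check: V − E + F = 42 − 91 + 51 = 2.

51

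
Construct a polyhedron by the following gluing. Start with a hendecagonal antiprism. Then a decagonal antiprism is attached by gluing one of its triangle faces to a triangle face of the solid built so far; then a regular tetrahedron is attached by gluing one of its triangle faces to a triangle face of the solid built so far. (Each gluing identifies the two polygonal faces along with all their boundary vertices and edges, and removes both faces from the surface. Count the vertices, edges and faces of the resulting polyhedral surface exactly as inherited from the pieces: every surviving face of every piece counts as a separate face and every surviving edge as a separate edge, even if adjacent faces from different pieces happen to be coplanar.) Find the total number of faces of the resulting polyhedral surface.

A hendecagonal antiprism: V=22, E=44, F=24.
Attach a decagonal antiprism (V=20, E=40, F=22) along a 3-gon: merge 3 vertices and 3 edges, delete both glued faces → V=39, E=81, F=44.
Attach a regular tetrahedron (V=4, E=6, F=4) along a 3-gon: merge 3 vertices and 3 edges, delete both glued faces → V=40, E=84, F=46.
Check: V − E + F = 40 − 84 + 46 = 2.

46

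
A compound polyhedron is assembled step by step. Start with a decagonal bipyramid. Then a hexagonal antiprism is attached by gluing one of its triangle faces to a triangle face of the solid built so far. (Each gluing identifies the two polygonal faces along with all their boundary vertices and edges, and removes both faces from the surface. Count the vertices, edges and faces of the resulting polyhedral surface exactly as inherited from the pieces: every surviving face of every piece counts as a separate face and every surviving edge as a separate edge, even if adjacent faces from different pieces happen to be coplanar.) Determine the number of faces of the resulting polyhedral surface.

32

A decagonal bipyramid: V=12, E=30, F=20.
Attach a hexagonal antiprism (V=12, E=24, F=14) along a 3-gon: merge 3 vertices and 3 edges, delete both glued faces → V=21, E=51, F=32.
Check: V − E + F = 21 − 51 + 32 = 2.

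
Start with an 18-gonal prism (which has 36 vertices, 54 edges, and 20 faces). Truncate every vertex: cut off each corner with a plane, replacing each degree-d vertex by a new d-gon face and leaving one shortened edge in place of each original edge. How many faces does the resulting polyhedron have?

Truncation replaces each original edge-end by a new vertex, so V′ = 2E = 108.
Each original edge survives, and each old vertex of degree d contributes d new edges; summing degrees gives Σd = 2E, so E′ = E + 2E = 3E = 162.
Each original face survives and each original vertex becomes one new face: F′ = F + V = 56.

56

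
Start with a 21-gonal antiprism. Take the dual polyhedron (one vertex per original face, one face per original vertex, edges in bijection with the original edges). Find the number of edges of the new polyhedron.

The base solid has V = 42, E = 84, F = 44.
The dual swaps V and F and preserves E: V′ = F = 44, E′ = E = 84, F′ = V = 42.

84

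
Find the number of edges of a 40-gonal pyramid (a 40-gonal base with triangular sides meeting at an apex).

A pyramid on an n-gon base has one n-gon and n triangles: V = 40 + 1 = 41, E = 2·40 = 80, F = 40 + 1 = 41.

80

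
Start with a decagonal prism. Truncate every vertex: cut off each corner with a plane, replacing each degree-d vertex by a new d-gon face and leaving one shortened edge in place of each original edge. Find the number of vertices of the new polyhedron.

60

The base solid has V = 20, E = 30, F = 12.
Truncation replaces each original edge-end by a new vertex, so V′ = 2E = 60.
Each original edge survives, and each old vertex of degree d contributes d new edges; summing degrees gives Σd = 2E, so E′ = E + 2E = 3E = 90.
Each original face survives and each original vertex becomes one new face: F′ = F + V = 32.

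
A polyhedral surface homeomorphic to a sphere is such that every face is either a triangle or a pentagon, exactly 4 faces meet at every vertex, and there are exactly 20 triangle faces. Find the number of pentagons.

Let x be the number of pentagons; then F = 20 + x.
Edge–face incidences: 2E = 3·20 + 5·x = 60 + 5x.
Every vertex has degree 4, so 4V = 2E.
Euler: V − E + F = 2 ⇒ (2E)/4 − E + (20 + x) = 2.
Multiply by 8: 2·(2E) − 4·(2E) + 8·(20 + x) = 16, i.e. 160 + 8x − 2·(60 + 5x) = 16.
Collecting terms: −2x + 40 = 16, so −2x = −24, so x = 12.
Then 2E = 60 + 5·12 = 120, so E = 60, V = 2E/4 = 30, F = 20 + 12 = 32.

12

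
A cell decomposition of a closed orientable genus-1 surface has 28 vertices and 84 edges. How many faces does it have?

56

For a closed orientable surface of genus 1, χ = 2 − 2·1 = 0.
F = 0 − V + E = 0 − 28 + 84 = 56.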